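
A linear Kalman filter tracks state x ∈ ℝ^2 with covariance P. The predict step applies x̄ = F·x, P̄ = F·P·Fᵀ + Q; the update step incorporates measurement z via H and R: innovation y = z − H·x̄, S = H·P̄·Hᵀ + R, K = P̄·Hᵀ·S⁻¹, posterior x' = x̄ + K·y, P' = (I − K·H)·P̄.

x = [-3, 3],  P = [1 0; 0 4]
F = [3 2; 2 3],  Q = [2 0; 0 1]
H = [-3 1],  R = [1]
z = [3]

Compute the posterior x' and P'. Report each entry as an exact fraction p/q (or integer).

x' = [48/35, 36/5]
P' = [78/35 31/5; 31/5 272/15]

x̄ = F·x = [-3, 3]
P̄ = F·P·Fᵀ + Q = [27 30; 30 41]
y = z − H·x̄ = [-9]
S = H·P̄·Hᵀ + R = [105]
K = P̄·Hᵀ·S⁻¹ = [-17/35; -7/15]
x' = x̄ + K·y = [48/35, 36/5]
P' = (I − K·H)·P̄ = [78/35 31/5; 31/5 272/15]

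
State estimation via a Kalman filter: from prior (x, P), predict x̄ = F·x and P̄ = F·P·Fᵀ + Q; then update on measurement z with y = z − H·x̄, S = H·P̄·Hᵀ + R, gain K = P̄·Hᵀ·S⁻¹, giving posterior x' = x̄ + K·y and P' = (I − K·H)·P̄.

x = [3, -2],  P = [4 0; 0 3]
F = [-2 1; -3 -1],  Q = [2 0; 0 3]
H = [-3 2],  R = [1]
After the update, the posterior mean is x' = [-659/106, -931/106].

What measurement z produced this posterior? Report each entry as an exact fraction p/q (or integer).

z = [1]

x̄ = F·x = [-8, -7]
P̄ = F·P·Fᵀ + Q = [21 21; 21 42]
S = H·P̄·Hᵀ + R = [106]
K = P̄·Hᵀ·S⁻¹ = [-21/106; 21/106]
x' − x̄ = [189/106, -189/106] = K·y
y = (KᵀK)⁻¹·Kᵀ·(x' − x̄) = [-9]
z = y + H·x̄ = [-9] + [10] = [1]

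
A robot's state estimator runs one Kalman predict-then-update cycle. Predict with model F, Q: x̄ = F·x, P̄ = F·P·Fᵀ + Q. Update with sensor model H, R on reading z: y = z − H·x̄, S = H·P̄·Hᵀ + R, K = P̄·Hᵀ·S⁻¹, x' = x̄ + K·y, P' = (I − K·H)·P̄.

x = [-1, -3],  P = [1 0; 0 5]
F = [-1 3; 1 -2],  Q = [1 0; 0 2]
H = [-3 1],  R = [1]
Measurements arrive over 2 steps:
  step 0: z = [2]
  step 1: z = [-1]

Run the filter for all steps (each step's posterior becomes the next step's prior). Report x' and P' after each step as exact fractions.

step 0: x' = [-140/211, 11/211], P' = [167/633 329/633; 329/633 1103/633]
step 1: x' = [24167/114779, -43688/114779], P' = [29642/114779 57527/114779; 57527/114779 192530/114779]

step 0: x̄ = F·x = [-8, 5]
step 0: P̄ = F·P·Fᵀ + Q = [47 -31; -31 23]
step 0: y = z − H·x̄ = [-27]
step 0: S = H·P̄·Hᵀ + R = [633]
step 0: K = P̄·Hᵀ·S⁻¹ = [-172/633; 116/633]
step 0: x' = x̄ + K·y = [-140/211, 11/211]
step 0: P' = (I − K·H)·P̄ = [167/633 329/633; 329/633 1103/633]
step 1: x̄ = F·x = [173/211, -162/211]
step 1: P̄ = F·P·Fᵀ + Q = [8753/633 -5140/633; -5140/633 4529/633]
step 1: y = z − H·x̄ = [470/211]
step 1: S = H·P̄·Hᵀ + R = [114779/633]
step 1: K = P̄·Hᵀ·S⁻¹ = [-31399/114779; 19949/114779]
step 1: x' = x̄ + K·y = [24167/114779, -43688/114779]
step 1: P' = (I − K·H)·P̄ = [29642/114779 57527/114779; 57527/114779 192530/114779]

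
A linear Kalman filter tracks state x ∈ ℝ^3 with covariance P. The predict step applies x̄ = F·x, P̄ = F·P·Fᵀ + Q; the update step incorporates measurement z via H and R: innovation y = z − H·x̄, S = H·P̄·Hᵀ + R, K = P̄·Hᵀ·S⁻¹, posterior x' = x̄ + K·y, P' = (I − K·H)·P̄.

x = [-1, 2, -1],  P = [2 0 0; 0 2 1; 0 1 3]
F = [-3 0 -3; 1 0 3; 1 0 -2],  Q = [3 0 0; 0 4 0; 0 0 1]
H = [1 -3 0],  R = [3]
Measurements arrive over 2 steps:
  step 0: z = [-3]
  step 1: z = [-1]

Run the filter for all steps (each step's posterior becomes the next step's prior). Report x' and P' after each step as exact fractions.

step 0: x̄ = F·x = [6, -4, 1]
step 0: P̄ = F·P·Fᵀ + Q = [48 -33 12; -33 33 -16; 12 -16 15]
step 0: y = z − H·x̄ = [-21]
step 0: S = H·P̄·Hᵀ + R = [546]
step 0: K = P̄·Hᵀ·S⁻¹ = [7/26; -22/91; 10/91]
step 0: x' = x̄ + K·y = [9/26, 14/13, -17/13]
step 0: P' = (I − K·H)·P̄ = [219/26 33/13 -54/13; 33/13 99/91 -136/91; -54/13 -136/91 765/91]
step 1: x̄ = F·x = [75/26, -93/26, 77/26]
step 1: P̄ = F·P·Fᵀ + Q = [14505/182 -9297/182 2313/182; -9297/182 11495/182 -8403/182; 2313/182 -8403/182 10859/182]
step 1: y = z − H·x̄ = [-190/13]
step 1: S = H·P̄·Hᵀ + R = [87144/91]
step 1: K = P̄·Hᵀ·S⁻¹ = [3533/14524; -7297/29048; 4587/29048]
step 1: x' = x̄ + K·y = [-2435/3631, 1373/14524, 9493/14524]
step 1: P' = (I − K·H)·P̄ = [83634/3631 107979/14524 -349677/14524; 107979/14524 79283/29048 -237705/29048; -349677/14524 -237705/29048 1039499/29048]

step 0: x' = [9/26, 14/13, -17/13], P' = [219/26 33/13 -54/13; 33/13 99/91 -136/91; -54/13 -136/91 765/91]
step 1: x' = [-2435/3631, 1373/14524, 9493/14524], P' = [83634/3631 107979/14524 -349677/14524; 107979/14524 79283/29048 -237705/29048; -349677/14524 -237705/29048 1039499/29048]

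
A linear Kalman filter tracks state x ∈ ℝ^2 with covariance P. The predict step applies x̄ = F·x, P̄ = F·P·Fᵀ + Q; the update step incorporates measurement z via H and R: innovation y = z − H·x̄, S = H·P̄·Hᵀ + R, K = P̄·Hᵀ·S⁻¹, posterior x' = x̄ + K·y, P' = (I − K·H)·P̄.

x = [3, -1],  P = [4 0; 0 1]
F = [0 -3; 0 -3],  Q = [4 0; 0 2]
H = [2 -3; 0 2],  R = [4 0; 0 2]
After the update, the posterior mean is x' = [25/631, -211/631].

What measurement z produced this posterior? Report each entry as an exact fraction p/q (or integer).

z = [1, -1]

x̄ = F·x = [3, 3]
P̄ = F·P·Fᵀ + Q = [13 9; 9 11]
S = H·P̄·Hᵀ + R = [47 -30; -30 46]
K = P̄·Hᵀ·S⁻¹ = [247/631 408/631; -15/631 292/631]
x' − x̄ = [-1868/631, -2104/631] = K·y
y = (KᵀK)⁻¹·Kᵀ·(x' − x̄) = [4, -7]
z = y + H·x̄ = [4, -7] + [-3, 6] = [1, -1]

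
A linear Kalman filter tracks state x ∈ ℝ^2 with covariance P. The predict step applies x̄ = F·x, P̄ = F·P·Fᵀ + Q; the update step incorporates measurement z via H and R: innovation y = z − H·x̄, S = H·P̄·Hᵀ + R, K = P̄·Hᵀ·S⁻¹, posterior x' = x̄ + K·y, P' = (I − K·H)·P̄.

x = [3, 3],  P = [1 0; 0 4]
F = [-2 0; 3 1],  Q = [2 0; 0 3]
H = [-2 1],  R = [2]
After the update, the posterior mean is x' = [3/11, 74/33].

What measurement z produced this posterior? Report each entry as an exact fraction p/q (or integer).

x̄ = F·x = [-6, 12]
P̄ = F·P·Fᵀ + Q = [6 -6; -6 16]
S = H·P̄·Hᵀ + R = [66]
K = P̄·Hᵀ·S⁻¹ = [-3/11; 14/33]
x' − x̄ = [69/11, -322/33] = K·y
y = (KᵀK)⁻¹·Kᵀ·(x' − x̄) = [-23]
z = y + H·x̄ = [-23] + [24] = [1]

z = [1]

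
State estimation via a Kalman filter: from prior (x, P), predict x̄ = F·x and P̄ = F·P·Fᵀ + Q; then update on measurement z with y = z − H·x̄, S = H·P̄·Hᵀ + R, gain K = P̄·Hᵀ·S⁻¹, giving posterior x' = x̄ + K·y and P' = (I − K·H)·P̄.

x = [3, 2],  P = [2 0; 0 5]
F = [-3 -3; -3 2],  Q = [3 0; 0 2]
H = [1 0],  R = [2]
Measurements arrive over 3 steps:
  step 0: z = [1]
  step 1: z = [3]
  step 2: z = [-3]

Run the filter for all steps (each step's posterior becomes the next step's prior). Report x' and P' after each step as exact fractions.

step 0: x' = [9/17, -133/17], P' = [33/17 -6/17; -6/17 644/17]
step 1: x' = [9426/3035, -7385/1214], P' = [6036/3035 -717/607; -717/607 61533/1214]
step 2: x' = [-1170273/396989, -5530627/396989], P' = [5533566/2778923 -3517704/2778923; -3517704/2778923 148452736/2778923]

step 0: x̄ = F·x = [-15, -5]
step 0: P̄ = F·P·Fᵀ + Q = [66 -12; -12 40]
step 0: y = z − H·x̄ = [16]
step 0: S = H·P̄·Hᵀ + R = [68]
step 0: K = P̄·Hᵀ·S⁻¹ = [33/34; -3/17]
step 0: x' = x̄ + K·y = [9/17, -133/17]
step 0: P' = (I − K·H)·P̄ = [33/17 -6/17; -6/17 644/17]
step 1: x̄ = F·x = [372/17, -293/17]
step 1: P̄ = F·P·Fᵀ + Q = [6036/17 -3585/17; -3585/17 2979/17]
step 1: y = z − H·x̄ = [-321/17]
step 1: S = H·P̄·Hᵀ + R = [6070/17]
step 1: K = P̄·Hᵀ·S⁻¹ = [3018/3035; -717/1214]
step 1: x' = x̄ + K·y = [9426/3035, -7385/1214]
step 1: P' = (I − K·H)·P̄ = [6036/3035 -717/607; -717/607 61533/1214]
step 2: x̄ = F·x = [54219/6070, -65203/3035]
step 2: P̄ = F·P·Fᵀ + Q = [2766783/6070 -879426/3035; -879426/3035 718744/3035]
step 2: y = z − H·x̄ = [-72429/6070]
step 2: S = H·P̄·Hᵀ + R = [2778923/6070]
step 2: K = P̄·Hᵀ·S⁻¹ = [2766783/2778923; -1758852/2778923]
step 2: x' = x̄ + K·y = [-1170273/396989, -5530627/396989]
step 2: P' = (I − K·H)·P̄ = [5533566/2778923 -3517704/2778923; -3517704/2778923 148452736/2778923]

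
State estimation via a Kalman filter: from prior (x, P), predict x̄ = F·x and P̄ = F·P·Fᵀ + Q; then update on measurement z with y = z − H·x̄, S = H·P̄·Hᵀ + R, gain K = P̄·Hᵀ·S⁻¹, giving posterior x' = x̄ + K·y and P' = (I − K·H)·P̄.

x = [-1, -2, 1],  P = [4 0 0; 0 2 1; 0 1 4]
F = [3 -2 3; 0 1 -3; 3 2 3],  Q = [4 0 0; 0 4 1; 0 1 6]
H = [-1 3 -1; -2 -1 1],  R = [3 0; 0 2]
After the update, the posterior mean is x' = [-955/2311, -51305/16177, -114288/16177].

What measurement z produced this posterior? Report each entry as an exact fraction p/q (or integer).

z = [-2, -3]

x̄ = F·x = [4, -5, -4]
P̄ = F·P·Fᵀ + Q = [72 -31 64; -31 36 -34; 64 -34 98]
S = H·P̄·Hᵀ + R = [1015 21; 21 112]
K = P̄·Hᵀ·S⁻¹ = [-3517/16177 -6418/16177; 2792/16177 -1679/16177; -4236/16177 196/2311]
x' − x̄ = [-10199/2311, 29580/16177, -49580/16177] = K·y
y = (KᵀK)⁻¹·Kᵀ·(x' − x̄) = [13, 4]
z = y + H·x̄ = [13, 4] + [-15, -7] = [-2, -3]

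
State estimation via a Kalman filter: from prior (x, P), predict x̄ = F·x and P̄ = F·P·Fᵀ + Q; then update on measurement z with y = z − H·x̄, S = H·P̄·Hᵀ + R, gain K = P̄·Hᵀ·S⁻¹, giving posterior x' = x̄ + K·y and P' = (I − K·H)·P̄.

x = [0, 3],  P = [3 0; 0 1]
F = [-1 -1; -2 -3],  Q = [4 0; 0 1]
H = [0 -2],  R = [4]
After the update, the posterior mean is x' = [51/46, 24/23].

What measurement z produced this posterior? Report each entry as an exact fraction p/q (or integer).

x̄ = F·x = [-3, -9]
P̄ = F·P·Fᵀ + Q = [8 9; 9 22]
S = H·P̄·Hᵀ + R = [92]
K = P̄·Hᵀ·S⁻¹ = [-9/46; -11/23]
x' − x̄ = [189/46, 231/23] = K·y
y = (KᵀK)⁻¹·Kᵀ·(x' − x̄) = [-21]
z = y + H·x̄ = [-21] + [18] = [-3]

z = [-3]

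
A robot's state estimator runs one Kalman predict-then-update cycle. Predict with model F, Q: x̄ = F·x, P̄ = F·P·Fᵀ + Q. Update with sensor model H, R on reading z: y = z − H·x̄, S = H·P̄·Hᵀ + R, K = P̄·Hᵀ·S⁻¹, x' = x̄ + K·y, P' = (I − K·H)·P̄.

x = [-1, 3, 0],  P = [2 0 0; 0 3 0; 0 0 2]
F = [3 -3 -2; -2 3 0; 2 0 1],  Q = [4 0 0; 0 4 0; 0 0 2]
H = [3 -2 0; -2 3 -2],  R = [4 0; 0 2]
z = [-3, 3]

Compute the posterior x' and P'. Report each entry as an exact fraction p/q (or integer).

x' = [-3709/20417, 51805/40834, 11384/20417]
P' = [41132/20417 48832/20417 30176/20417; 48832/20417 73109/20417 57340/20417; 30176/20417 57340/20417 62460/20417]

x̄ = F·x = [-12, 11, -2]
P̄ = F·P·Fᵀ + Q = [57 -39 8; -39 39 -8; 8 -8 12]
y = z − H·x̄ = [55, -58]
S = H·P̄·Hᵀ + R = [1141 -1163; -1163 1257]
K = P̄·Hᵀ·S⁻¹ = [6433/20417 1940/20417; 139/40834 6983/40834; -6038/20417 -6626/20417]
x' = x̄ + K·y = [-3709/20417, 51805/40834, 11384/20417]
P' = (I − K·H)·P̄ = [41132/20417 48832/20417 30176/20417; 48832/20417 73109/20417 57340/20417; 30176/20417 57340/20417 62460/20417]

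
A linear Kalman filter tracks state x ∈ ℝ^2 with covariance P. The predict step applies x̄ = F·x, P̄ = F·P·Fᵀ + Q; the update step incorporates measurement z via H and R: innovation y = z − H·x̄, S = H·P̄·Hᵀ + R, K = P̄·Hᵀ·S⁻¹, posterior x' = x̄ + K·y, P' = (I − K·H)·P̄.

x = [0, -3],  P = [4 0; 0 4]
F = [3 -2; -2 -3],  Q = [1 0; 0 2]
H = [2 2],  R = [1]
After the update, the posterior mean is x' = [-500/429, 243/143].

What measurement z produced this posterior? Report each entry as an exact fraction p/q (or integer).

x̄ = F·x = [6, 9]
P̄ = F·P·Fᵀ + Q = [53 0; 0 54]
S = H·P̄·Hᵀ + R = [429]
K = P̄·Hᵀ·S⁻¹ = [106/429; 36/143]
x' − x̄ = [-3074/429, -1044/143] = K·y
y = (KᵀK)⁻¹·Kᵀ·(x' − x̄) = [-29]
z = y + H·x̄ = [-29] + [30] = [1]

z = [1]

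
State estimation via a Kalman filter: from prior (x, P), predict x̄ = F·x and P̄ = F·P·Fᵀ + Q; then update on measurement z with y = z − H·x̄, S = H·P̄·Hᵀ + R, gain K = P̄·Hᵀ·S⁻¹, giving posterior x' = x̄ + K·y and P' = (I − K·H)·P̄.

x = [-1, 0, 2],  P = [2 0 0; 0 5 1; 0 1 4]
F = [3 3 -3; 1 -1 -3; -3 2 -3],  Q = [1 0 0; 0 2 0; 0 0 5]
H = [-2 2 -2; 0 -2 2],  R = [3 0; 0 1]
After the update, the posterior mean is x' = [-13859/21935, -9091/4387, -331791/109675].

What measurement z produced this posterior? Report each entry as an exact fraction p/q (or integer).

x̄ = F·x = [-9, -7, -3]
P̄ = F·P·Fᵀ + Q = [82 21 33; 21 51 17; 33 17 67]
S = H·P̄·Hᵀ + R = [763 -384; -384 337]
K = P̄·Hᵀ·S⁻¹ = [-10828/21935 -10776/21935; -694/4387 -1676/4387; -17542/109675 12556/109675]
x' − x̄ = [183556/21935, 21618/4387, -2766/109675] = K·y
y = (KᵀK)⁻¹·Kᵀ·(x' − x̄) = [-7, -10]
z = y + H·x̄ = [-7, -10] + [10, 8] = [3, -2]

z = [3, -2]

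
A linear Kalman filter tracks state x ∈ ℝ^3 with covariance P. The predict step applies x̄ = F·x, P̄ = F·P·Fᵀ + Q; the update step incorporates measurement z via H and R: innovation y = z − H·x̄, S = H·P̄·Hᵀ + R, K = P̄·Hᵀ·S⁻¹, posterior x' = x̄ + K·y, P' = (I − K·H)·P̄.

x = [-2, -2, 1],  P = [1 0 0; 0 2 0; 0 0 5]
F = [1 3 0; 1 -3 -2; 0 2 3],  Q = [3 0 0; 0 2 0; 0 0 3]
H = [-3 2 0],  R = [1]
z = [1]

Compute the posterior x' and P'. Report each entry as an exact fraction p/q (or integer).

x' = [-68/21, -13/3, 33/7]
P' = [2474/567 523/81 -1732/189; 523/81 794/81 -374/27; -1732/189 -374/27 1928/63]

x̄ = F·x = [-8, 2, -1]
P̄ = F·P·Fᵀ + Q = [22 -17 12; -17 41 -42; 12 -42 56]
y = z − H·x̄ = [-27]
S = H·P̄·Hᵀ + R = [567]
K = P̄·Hᵀ·S⁻¹ = [-100/567; 19/81; -40/189]
x' = x̄ + K·y = [-68/21, -13/3, 33/7]
P' = (I − K·H)·P̄ = [2474/567 523/81 -1732/189; 523/81 794/81 -374/27; -1732/189 -374/27 1928/63]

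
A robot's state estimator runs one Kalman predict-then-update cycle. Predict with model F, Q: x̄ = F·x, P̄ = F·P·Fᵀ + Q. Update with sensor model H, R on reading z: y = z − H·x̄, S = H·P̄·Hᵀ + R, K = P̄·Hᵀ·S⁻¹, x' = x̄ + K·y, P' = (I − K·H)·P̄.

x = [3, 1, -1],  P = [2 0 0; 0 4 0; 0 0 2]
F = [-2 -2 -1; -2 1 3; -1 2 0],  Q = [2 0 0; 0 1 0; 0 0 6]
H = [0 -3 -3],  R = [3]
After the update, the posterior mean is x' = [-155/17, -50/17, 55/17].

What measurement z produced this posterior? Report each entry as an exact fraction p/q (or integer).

x̄ = F·x = [-7, -8, -1]
P̄ = F·P·Fᵀ + Q = [28 -6 -12; -6 31 12; -12 12 24]
S = H·P̄·Hᵀ + R = [714]
K = P̄·Hᵀ·S⁻¹ = [9/119; -43/238; -18/119]
x' − x̄ = [-36/17, 86/17, 72/17] = K·y
y = (KᵀK)⁻¹·Kᵀ·(x' − x̄) = [-28]
z = y + H·x̄ = [-28] + [27] = [-1]

z = [-1]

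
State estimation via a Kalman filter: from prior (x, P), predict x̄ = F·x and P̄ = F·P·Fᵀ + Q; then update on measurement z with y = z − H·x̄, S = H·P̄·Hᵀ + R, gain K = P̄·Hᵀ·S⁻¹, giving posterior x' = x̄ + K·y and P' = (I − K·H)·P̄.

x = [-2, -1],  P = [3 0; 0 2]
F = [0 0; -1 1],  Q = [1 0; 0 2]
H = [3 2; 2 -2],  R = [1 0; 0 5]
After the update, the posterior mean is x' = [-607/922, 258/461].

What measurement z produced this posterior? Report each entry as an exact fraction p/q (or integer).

x̄ = F·x = [0, 1]
P̄ = F·P·Fᵀ + Q = [1 0; 0 7]
S = H·P̄·Hᵀ + R = [38 -22; -22 37]
K = P̄·Hᵀ·S⁻¹ = [155/922 71/461; 105/461 -112/461]
x' − x̄ = [-607/922, -203/461] = K·y
y = (KᵀK)⁻¹·Kᵀ·(x' − x̄) = [-3, -1]
z = y + H·x̄ = [-3, -1] + [2, -2] = [-1, -3]

z = [-1, -3]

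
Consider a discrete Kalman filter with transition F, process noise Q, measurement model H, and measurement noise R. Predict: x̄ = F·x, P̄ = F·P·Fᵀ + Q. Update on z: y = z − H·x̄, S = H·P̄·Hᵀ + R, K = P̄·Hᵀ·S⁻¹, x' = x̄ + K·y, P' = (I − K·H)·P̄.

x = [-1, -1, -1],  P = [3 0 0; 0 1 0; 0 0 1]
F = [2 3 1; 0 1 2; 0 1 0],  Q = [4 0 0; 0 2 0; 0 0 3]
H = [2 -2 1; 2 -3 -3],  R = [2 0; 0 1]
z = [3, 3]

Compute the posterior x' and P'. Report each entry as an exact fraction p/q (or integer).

x' = [-1323/859, -2250/859, 493/859]
P' = [51752/7731 43667/7731 -3010/2577; 43667/7731 38507/7731 -2992/2577; -3010/2577 -2992/2577 386/859]

x̄ = F·x = [-6, -3, -1]
P̄ = F·P·Fᵀ + Q = [26 5 3; 5 7 1; 3 1 4]
y = z − H·x̄ = [10, 3]
S = H·P̄·Hᵀ + R = [106 75; 75 126]
K = P̄·Hᵀ·S⁻¹ = [1190/2577 -407/7731; 224/2577 -1259/7731; 187/859 -518/2577]
x' = x̄ + K·y = [-1323/859, -2250/859, 493/859]
P' = (I − K·H)·P̄ = [51752/7731 43667/7731 -3010/2577; 43667/7731 38507/7731 -2992/2577; -3010/2577 -2992/2577 386/859]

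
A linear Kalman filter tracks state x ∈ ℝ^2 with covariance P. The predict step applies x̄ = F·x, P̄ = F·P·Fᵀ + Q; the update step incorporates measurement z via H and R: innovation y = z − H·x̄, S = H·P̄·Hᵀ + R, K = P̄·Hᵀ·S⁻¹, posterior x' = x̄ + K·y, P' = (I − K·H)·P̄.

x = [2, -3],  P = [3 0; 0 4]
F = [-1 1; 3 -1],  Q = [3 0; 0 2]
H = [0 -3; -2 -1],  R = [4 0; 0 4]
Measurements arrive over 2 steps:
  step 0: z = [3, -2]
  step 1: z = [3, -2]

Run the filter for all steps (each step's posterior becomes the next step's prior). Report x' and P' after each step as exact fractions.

step 0: x̄ = F·x = [-5, 9]
step 0: P̄ = F·P·Fᵀ + Q = [10 -13; -13 33]
step 0: y = z − H·x̄ = [30, -3]
step 0: S = H·P̄·Hᵀ + R = [301 21; 21 25]
step 0: K = P̄·Hᵀ·S⁻¹ = [51/322 -19/46; -582/1771 -1/253]
step 0: x' = x̄ + K·y = [319/322, -1500/1771]
step 0: P' = (I − K·H)·P̄ = [150/161 -34/161; -34/161 776/1771]
step 1: x̄ = F·x = [-283/154, 13527/3542]
step 1: P̄ = F·P·Fᵀ + Q = [369/77 -314/77; -314/77 21412/1771]
step 1: y = z − H·x̄ = [51207/3542, -6575/3542]
step 1: S = H·P̄·Hᵀ + R = [199792/1771 20904/1771; 20904/1771 33556/1771]
step 1: K = P̄·Hᵀ·S⁻¹ = [65703/442352 -84743/221176; -70929/221176 -871/110588]
step 1: x' = x̄ + K·y = [903193/884704, -355031/442352]
step 1: P' = (I − K·H)·P̄ = [191387/221176 -21901/110588; -21901/110588 23643/55294]

step 0: x' = [319/322, -1500/1771], P' = [150/161 -34/161; -34/161 776/1771]
step 1: x' = [903193/884704, -355031/442352], P' = [191387/221176 -21901/110588; -21901/110588 23643/55294]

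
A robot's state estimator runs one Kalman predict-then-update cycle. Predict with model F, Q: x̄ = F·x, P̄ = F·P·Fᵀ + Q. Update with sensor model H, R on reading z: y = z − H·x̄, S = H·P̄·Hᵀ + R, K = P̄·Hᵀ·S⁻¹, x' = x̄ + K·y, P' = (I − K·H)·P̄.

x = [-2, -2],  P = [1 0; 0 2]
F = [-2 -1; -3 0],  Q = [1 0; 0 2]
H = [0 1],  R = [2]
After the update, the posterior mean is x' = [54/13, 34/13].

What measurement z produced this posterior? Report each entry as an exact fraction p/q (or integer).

z = [2]

x̄ = F·x = [6, 6]
P̄ = F·P·Fᵀ + Q = [7 6; 6 11]
S = H·P̄·Hᵀ + R = [13]
K = P̄·Hᵀ·S⁻¹ = [6/13; 11/13]
x' − x̄ = [-24/13, -44/13] = K·y
y = (KᵀK)⁻¹·Kᵀ·(x' − x̄) = [-4]
z = y + H·x̄ = [-4] + [6] = [2]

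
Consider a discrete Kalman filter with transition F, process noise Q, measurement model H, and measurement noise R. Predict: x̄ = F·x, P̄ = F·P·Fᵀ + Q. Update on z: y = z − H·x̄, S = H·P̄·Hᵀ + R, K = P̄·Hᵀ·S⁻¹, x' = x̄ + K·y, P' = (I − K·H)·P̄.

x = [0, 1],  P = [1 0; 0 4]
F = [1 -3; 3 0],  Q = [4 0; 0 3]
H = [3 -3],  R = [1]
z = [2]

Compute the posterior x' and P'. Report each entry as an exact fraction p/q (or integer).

x' = [-9/212, -297/424]
P' = [1097/106 2175/212; 2175/212 4359/424]

x̄ = F·x = [-3, 0]
P̄ = F·P·Fᵀ + Q = [41 3; 3 12]
y = z − H·x̄ = [11]
S = H·P̄·Hᵀ + R = [424]
K = P̄·Hᵀ·S⁻¹ = [57/212; -27/424]
x' = x̄ + K·y = [-9/212, -297/424]
P' = (I − K·H)·P̄ = [1097/106 2175/212; 2175/212 4359/424]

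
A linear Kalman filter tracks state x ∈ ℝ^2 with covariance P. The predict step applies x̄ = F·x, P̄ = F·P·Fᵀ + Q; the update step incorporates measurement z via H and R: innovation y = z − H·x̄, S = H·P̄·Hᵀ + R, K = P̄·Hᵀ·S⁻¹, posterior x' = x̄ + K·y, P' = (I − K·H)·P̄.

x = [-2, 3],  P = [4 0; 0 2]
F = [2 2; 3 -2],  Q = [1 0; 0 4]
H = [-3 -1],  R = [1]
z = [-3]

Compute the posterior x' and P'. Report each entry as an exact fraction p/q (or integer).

x' = [1559/370, -1788/185]
P' = [969/370 -1408/185; -1408/185 4272/185]

x̄ = F·x = [2, -12]
P̄ = F·P·Fᵀ + Q = [25 16; 16 48]
y = z − H·x̄ = [-9]
S = H·P̄·Hᵀ + R = [370]
K = P̄·Hᵀ·S⁻¹ = [-91/370; -48/185]
x' = x̄ + K·y = [1559/370, -1788/185]
P' = (I − K·H)·P̄ = [969/370 -1408/185; -1408/185 4272/185]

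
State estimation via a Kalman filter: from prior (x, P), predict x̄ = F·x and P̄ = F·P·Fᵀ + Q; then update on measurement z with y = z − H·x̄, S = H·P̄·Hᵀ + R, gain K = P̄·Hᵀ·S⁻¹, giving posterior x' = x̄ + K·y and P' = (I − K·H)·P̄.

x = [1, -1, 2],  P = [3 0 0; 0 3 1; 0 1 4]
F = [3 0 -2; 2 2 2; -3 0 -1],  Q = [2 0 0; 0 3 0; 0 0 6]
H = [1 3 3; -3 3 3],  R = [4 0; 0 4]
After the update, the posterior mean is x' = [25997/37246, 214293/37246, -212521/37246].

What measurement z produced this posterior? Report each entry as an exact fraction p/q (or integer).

x̄ = F·x = [-1, 4, -5]
P̄ = F·P·Fᵀ + Q = [45 -2 -19; -2 51 -28; -19 -28 37]
S = H·P̄·Hᵀ + R = [211 279; 279 1075]
K = P̄·Hᵀ·S⁻¹ = [8973/37246 -9189/37246; 12775/37246 -717/37246; -3709/37246 3873/37246]
x' − x̄ = [63243/37246, 65309/37246, -26291/37246] = K·y
y = (KᵀK)⁻¹·Kᵀ·(x' − x̄) = [5, -2]
z = y + H·x̄ = [5, -2] + [-4, 0] = [1, -2]

z = [1, -2]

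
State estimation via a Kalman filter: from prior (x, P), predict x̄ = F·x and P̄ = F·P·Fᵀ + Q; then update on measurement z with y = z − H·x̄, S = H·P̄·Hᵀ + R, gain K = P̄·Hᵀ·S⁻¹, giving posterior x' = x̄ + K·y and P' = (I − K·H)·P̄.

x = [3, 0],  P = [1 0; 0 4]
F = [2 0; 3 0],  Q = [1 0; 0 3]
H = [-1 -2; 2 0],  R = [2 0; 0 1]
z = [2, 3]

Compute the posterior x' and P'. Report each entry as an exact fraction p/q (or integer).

x̄ = F·x = [6, 9]
P̄ = F·P·Fᵀ + Q = [5 6; 6 12]
y = z − H·x̄ = [26, -9]
S = H·P̄·Hᵀ + R = [79 -34; -34 21]
K = P̄·Hᵀ·S⁻¹ = [-17/503 212/503; -222/503 -72/503]
x' = x̄ + K·y = [668/503, -597/503]
P' = (I − K·H)·P̄ = [106/503 -36/503; -36/503 240/503]

x' = [668/503, -597/503]
P' = [106/503 -36/503; -36/503 240/503]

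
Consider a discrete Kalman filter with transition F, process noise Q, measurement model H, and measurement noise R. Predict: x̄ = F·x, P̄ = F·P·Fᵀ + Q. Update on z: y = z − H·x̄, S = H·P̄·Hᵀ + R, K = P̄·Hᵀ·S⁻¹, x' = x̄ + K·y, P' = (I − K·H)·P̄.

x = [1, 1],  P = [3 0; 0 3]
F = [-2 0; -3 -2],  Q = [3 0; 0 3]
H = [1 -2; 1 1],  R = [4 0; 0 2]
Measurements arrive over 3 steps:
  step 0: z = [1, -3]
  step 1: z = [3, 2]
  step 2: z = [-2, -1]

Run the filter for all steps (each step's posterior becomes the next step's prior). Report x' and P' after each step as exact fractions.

step 0: x̄ = F·x = [-2, -5]
step 0: P̄ = F·P·Fᵀ + Q = [15 18; 18 42]
step 0: y = z − H·x̄ = [-7, 4]
step 0: S = H·P̄·Hᵀ + R = [115 -87; -87 95]
step 0: K = P̄·Hᵀ·S⁻¹ = [219/839 492/839; -525/1678 579/1678]
step 0: x' = x̄ + K·y = [-1243/839, -2399/1678]
step 0: P' = (I − K·H)·P̄ = [948/839 36/839; 36/839 543/839]
step 1: x̄ = F·x = [2486/839, 6128/839]
step 1: P̄ = F·P·Fᵀ + Q = [6309/839 5832/839; 5832/839 13653/839]
step 1: y = z − H·x̄ = [12287/839, -6936/839]
step 1: S = H·P̄·Hᵀ + R = [40949/839 -26829/839; -26829/839 33304/839]
step 1: K = P̄·Hᵀ·S⁻¹ = [175671/767545 421326/767545; -229329/767545 264321/767545]
step 1: x' = x̄ + K·y = [1363849/767545, 62479/767545]
step 1: P' = (I − K·H)·P̄ = [795996/767545 46656/767545; 46656/767545 481986/767545]
step 2: x̄ = F·x = [-2727698/767545, -843301/153509]
step 2: P̄ = F·P·Fᵀ + Q = [5486619/767545 992520/153509; 992520/153509 2390883/153509]
step 2: y = z − H·x̄ = [-7240402/767545, 6176658/767545]
step 2: S = H·P̄·Hᵀ + R = [36524059/767545 -23384811/767545; -23384811/767545 28901324/767545]
step 2: K = P̄·Hᵀ·S⁻¹ = [151225197/662820131 362001594/662820131; -197994819/662820131 227770419/662820131]
step 2: x' = x̄ + K·y = [-868931884/662820131, 59459273/662820131]
step 2: P' = (I − K·H)·P̄ = [684302388/662820131 39700800/662820131; 39700800/662820131 415840038/662820131]

step 0: x' = [-1243/839, -2399/1678], P' = [948/839 36/839; 36/839 543/839]
step 1: x' = [1363849/767545, 62479/767545], P' = [795996/767545 46656/767545; 46656/767545 481986/767545]
step 2: x' = [-868931884/662820131, 59459273/662820131], P' = [684302388/662820131 39700800/662820131; 39700800/662820131 415840038/662820131]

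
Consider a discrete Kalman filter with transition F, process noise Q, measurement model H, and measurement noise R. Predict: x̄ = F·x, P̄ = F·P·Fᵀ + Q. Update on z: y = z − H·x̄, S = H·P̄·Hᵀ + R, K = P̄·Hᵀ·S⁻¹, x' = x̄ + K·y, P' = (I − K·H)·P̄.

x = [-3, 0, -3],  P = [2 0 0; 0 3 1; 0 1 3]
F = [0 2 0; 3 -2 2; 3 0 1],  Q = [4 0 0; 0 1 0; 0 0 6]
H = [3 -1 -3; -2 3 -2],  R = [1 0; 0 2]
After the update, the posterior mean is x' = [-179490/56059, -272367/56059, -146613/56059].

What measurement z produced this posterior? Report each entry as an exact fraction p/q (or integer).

x̄ = F·x = [0, -15, -12]
P̄ = F·P·Fᵀ + Q = [16 -8 2; -8 35 22; 2 22 27]
S = H·P̄·Hᵀ + R = [567 -281; -281 337]
K = P̄·Hᵀ·S⁻¹ = [-5/56059 -9985/56059; -10244/56059 4267/56059; -30441/112118 -22721/112118]
x' − x̄ = [-179490/56059, 568518/56059, 526095/56059] = K·y
y = (KᵀK)⁻¹·Kᵀ·(x' − x̄) = [-48, 18]
z = y + H·x̄ = [-48, 18] + [51, -21] = [3, -3]

z = [3, -3]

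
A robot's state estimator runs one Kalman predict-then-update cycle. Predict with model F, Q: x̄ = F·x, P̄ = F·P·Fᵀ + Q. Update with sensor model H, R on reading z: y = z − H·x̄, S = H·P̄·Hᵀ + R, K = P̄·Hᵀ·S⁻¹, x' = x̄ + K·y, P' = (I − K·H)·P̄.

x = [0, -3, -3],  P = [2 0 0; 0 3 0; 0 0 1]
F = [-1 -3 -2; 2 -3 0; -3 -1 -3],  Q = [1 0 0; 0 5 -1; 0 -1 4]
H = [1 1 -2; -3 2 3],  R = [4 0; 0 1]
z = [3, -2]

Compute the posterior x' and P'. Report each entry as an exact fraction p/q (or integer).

x̄ = F·x = [15, 9, 12]
P̄ = F·P·Fᵀ + Q = [34 23 21; 23 40 -4; 21 -4 34]
y = z − H·x̄ = [3, -11]
S = H·P̄·Hᵀ + R = [192 -56; -56 71]
K = P̄·Hᵀ·S⁻¹ = [1457/10496 273/1312; 4985/10496 473/1312; -1885/10496 387/1312]
x' = x̄ + K·y = [137787/10496, 67795/10496, 86241/10496]
P' = (I − K·H)·P̄ = [319721/10496 140145/10496 227019/10496; 140145/10496 69689/10496 94947/10496; 227019/10496 94947/10496 164753/10496]

x' = [137787/10496, 67795/10496, 86241/10496]
P' = [319721/10496 140145/10496 227019/10496; 140145/10496 69689/10496 94947/10496; 227019/10496 94947/10496 164753/10496]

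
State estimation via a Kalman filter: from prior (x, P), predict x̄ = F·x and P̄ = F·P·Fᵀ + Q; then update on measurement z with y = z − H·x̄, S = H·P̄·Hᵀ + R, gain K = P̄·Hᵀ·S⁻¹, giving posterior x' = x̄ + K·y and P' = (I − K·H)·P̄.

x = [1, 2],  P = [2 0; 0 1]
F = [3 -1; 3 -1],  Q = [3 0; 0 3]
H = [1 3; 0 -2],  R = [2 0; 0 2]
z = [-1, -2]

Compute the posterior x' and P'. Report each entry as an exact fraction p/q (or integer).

x' = [-191/134, 49/134]
P' = [1643/670 -331/670; -331/670 167/670]

x̄ = F·x = [1, 1]
P̄ = F·P·Fᵀ + Q = [22 19; 19 22]
y = z − H·x̄ = [-5, 0]
S = H·P̄·Hᵀ + R = [336 -170; -170 90]
K = P̄·Hᵀ·S⁻¹ = [65/134 331/670; 17/134 -167/670]
x' = x̄ + K·y = [-191/134, 49/134]
P' = (I − K·H)·P̄ = [1643/670 -331/670; -331/670 167/670]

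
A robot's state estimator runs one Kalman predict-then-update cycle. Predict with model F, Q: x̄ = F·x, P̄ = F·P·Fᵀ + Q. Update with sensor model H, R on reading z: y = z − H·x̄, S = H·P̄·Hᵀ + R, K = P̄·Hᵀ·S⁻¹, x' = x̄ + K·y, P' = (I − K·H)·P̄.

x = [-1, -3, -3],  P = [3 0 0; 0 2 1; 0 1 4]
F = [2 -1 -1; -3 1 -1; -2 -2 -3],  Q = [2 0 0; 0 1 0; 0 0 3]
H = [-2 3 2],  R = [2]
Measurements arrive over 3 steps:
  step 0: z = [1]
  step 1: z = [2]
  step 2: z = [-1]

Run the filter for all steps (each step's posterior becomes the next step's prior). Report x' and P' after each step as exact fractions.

step 0: x̄ = F·x = [4, 3, 17]
step 0: P̄ = F·P·Fᵀ + Q = [22 -16 9; -16 32 25; 9 25 71]
step 0: y = z − H·x̄ = [-34]
step 0: S = H·P̄·Hᵀ + R = [1082]
step 0: K = P̄·Hᵀ·S⁻¹ = [-37/541; 89/541; 199/1082]
step 0: x' = x̄ + K·y = [3422/541, -1403/541, 5814/541]
step 0: P' = (I − K·H)·P̄ = [9164/541 -2070/541 12232/541; -2070/541 1470/541 -4186/541; 12232/541 -4186/541 37221/1082]
step 1: x̄ = F·x = [2433/541, -17483/541, -21480/541]
step 1: P̄ = F·P·Fᵀ + Q = [17597/1082 -71923/1082 -87205/1082; -71923/1082 394563/1082 476667/1082; -87205/1082 476667/1082 583291/1082]
step 1: y = z − H·x̄ = [101357/541]
step 1: S = H·P̄·Hᵀ + R = [13237503/1082]
step 1: K = P̄·Hᵀ·S⁻¹ = [-141791/4412501; 2280869/13237503; 2770993/13237503]
step 1: x' = x̄ + K·y = [-6720694/4412501, -460676/13237503, -6436279/13237503]
step 1: P' = (I − K·H)·P̄ = [16019147/4412501 5588158/4412501 7495119/4412501; 5588158/4412501 19099354/13237503 -9603688/13237503; 7495119/4412501 -9603688/13237503 39661882/13237503]
step 2: x̄ = F·x = [-11142403/4412501, 66461849/13237503, 60554353/13237503]
step 2: P̄ = F·P·Fᵀ + Q = [33753102/4412501 -53824797/4412501 -68844742/4412501; -53824797/4412501 558048382/13237503 693132095/13237503; -68844742/4412501 693132095/13237503 953992447/13237503]
step 2: y = z − H·x̄ = [-400586174/13237503]
step 2: S = H·P̄·Hᵀ + R = [21177469096/13237503]
step 2: K = P̄·Hᵀ·S⁻¹ = [-1100010237/21177469096; 241668437/1512676364; 4400449631/21177469096]
step 2: x' = x̄ + K·y = [-10094607471/10588734548, 140745333/756338182, -18144333651/10588734548]
step 2: P' = (I − K·H)·P̄ = [70586824569/21177469096 1630160915/1512676364 35253435117/21177469096; 1630160915/1512676364 1000782747/756338182 -1130518889/1512676364; 35253435117/21177469096 -1130518889/1512676364 63394781417/21177469096]

step 0: x' = [3422/541, -1403/541, 5814/541], P' = [9164/541 -2070/541 12232/541; -2070/541 1470/541 -4186/541; 12232/541 -4186/541 37221/1082]
step 1: x' = [-6720694/4412501, -460676/13237503, -6436279/13237503], P' = [16019147/4412501 5588158/4412501 7495119/4412501; 5588158/4412501 19099354/13237503 -9603688/13237503; 7495119/4412501 -9603688/13237503 39661882/13237503]
step 2: x' = [-10094607471/10588734548, 140745333/756338182, -18144333651/10588734548], P' = [70586824569/21177469096 1630160915/1512676364 35253435117/21177469096; 1630160915/1512676364 1000782747/756338182 -1130518889/1512676364; 35253435117/21177469096 -1130518889/1512676364 63394781417/21177469096]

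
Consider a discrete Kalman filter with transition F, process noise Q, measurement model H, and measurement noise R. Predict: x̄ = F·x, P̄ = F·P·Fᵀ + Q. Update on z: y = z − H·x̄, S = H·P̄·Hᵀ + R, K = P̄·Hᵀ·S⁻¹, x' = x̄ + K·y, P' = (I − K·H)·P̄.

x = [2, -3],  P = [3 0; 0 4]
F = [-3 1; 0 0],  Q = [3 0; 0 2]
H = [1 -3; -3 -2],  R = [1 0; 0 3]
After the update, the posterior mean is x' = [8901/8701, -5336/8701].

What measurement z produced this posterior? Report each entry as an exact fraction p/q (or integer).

x̄ = F·x = [-9, 0]
P̄ = F·P·Fᵀ + Q = [34 0; 0 2]
S = H·P̄·Hᵀ + R = [53 -90; -90 317]
K = P̄·Hᵀ·S⁻¹ = [1598/8701 -2346/8701; -2262/8701 -752/8701]
x' − x̄ = [87210/8701, -5336/8701] = K·y
y = (KᵀK)⁻¹·Kᵀ·(x' − x̄) = [12, -29]
z = y + H·x̄ = [12, -29] + [-9, 27] = [3, -2]

z = [3, -2]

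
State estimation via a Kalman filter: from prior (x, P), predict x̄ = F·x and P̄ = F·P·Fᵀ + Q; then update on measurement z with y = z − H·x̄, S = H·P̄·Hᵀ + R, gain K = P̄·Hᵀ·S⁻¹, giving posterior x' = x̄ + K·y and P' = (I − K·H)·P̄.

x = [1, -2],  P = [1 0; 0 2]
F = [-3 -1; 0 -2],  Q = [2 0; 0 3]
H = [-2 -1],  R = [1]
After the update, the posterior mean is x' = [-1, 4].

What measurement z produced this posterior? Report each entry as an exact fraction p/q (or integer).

x̄ = F·x = [-1, 4]
P̄ = F·P·Fᵀ + Q = [13 4; 4 11]
S = H·P̄·Hᵀ + R = [80]
K = P̄·Hᵀ·S⁻¹ = [-3/8; -19/80]
x' − x̄ = [0, 0] = K·y
y = (KᵀK)⁻¹·Kᵀ·(x' − x̄) = [0]
z = y + H·x̄ = [0] + [-2] = [-2]

z = [-2]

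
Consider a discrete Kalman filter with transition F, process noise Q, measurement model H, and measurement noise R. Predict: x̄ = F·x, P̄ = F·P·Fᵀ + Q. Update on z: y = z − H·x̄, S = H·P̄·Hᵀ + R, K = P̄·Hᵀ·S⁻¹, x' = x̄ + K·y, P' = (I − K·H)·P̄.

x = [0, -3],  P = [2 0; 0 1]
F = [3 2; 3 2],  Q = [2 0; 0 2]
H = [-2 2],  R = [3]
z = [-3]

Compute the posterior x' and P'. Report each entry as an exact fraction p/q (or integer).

x̄ = F·x = [-6, -6]
P̄ = F·P·Fᵀ + Q = [24 22; 22 24]
y = z − H·x̄ = [-3]
S = H·P̄·Hᵀ + R = [19]
K = P̄·Hᵀ·S⁻¹ = [-4/19; 4/19]
x' = x̄ + K·y = [-102/19, -126/19]
P' = (I − K·H)·P̄ = [440/19 434/19; 434/19 440/19]

x' = [-102/19, -126/19]
P' = [440/19 434/19; 434/19 440/19]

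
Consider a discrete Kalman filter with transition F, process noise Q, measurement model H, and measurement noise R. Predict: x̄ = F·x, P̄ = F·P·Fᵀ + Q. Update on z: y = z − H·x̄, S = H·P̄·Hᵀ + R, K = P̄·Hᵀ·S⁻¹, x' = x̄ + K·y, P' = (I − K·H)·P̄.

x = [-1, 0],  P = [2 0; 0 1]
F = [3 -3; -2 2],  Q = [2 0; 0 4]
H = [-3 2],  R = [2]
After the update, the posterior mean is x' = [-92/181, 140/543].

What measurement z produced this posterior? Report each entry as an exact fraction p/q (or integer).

x̄ = F·x = [-3, 2]
P̄ = F·P·Fᵀ + Q = [29 -18; -18 16]
S = H·P̄·Hᵀ + R = [543]
K = P̄·Hᵀ·S⁻¹ = [-41/181; 86/543]
x' − x̄ = [451/181, -946/543] = K·y
y = (KᵀK)⁻¹·Kᵀ·(x' − x̄) = [-11]
z = y + H·x̄ = [-11] + [13] = [2]

z = [2]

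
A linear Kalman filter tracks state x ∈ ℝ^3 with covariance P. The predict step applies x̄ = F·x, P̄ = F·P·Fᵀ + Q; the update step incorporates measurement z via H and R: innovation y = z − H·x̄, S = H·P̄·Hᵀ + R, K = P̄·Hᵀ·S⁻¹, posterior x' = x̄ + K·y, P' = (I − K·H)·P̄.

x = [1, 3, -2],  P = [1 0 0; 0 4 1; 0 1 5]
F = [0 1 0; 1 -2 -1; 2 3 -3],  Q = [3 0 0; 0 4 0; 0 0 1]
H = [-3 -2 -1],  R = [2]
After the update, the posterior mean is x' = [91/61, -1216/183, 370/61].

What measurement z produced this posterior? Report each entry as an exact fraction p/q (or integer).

z = [3]

x̄ = F·x = [3, -3, 17]
P̄ = F·P·Fᵀ + Q = [7 -9 9; -9 30 -4; 9 -4 68]
S = H·P̄·Hᵀ + R = [183]
K = P̄·Hᵀ·S⁻¹ = [-4/61; -29/183; -29/61]
x' − x̄ = [-92/61, -667/183, -667/61] = K·y
y = (KᵀK)⁻¹·Kᵀ·(x' − x̄) = [23]
z = y + H·x̄ = [23] + [-20] = [3]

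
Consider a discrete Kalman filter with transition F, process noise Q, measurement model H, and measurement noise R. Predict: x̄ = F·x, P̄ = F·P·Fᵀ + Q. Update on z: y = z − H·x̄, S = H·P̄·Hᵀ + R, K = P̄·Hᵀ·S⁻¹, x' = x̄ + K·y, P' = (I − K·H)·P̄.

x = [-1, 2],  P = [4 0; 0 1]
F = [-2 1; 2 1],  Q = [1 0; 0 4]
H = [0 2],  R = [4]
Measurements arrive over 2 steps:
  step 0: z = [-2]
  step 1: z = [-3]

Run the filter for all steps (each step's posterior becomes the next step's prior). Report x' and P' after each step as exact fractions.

step 0: x' = [103/22, -21/22], P' = [171/22 -15/22; -15/22 21/22]
step 1: x' = [-2441/1510, -1829/1510], P' = [7028/755 -663/755; -663/755 733/755]

step 0: x̄ = F·x = [4, 0]
step 0: P̄ = F·P·Fᵀ + Q = [18 -15; -15 21]
step 0: y = z − H·x̄ = [-2]
step 0: S = H·P̄·Hᵀ + R = [88]
step 0: K = P̄·Hᵀ·S⁻¹ = [-15/44; 21/44]
step 0: x' = x̄ + K·y = [103/22, -21/22]
step 0: P' = (I − K·H)·P̄ = [171/22 -15/22; -15/22 21/22]
step 1: x̄ = F·x = [-227/22, 185/22]
step 1: P̄ = F·P·Fᵀ + Q = [787/22 -663/22; -663/22 733/22]
step 1: y = z − H·x̄ = [-218/11]
step 1: S = H·P̄·Hᵀ + R = [1510/11]
step 1: K = P̄·Hᵀ·S⁻¹ = [-663/1510; 733/1510]
step 1: x' = x̄ + K·y = [-2441/1510, -1829/1510]
step 1: P' = (I − K·H)·P̄ = [7028/755 -663/755; -663/755 733/755]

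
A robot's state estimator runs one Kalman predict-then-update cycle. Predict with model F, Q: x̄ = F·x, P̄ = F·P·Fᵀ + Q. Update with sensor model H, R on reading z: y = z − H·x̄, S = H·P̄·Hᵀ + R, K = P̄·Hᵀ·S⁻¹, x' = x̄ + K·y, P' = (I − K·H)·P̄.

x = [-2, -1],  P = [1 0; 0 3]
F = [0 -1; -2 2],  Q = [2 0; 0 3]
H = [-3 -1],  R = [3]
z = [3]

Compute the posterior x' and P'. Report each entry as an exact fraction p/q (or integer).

x̄ = F·x = [1, 2]
P̄ = F·P·Fᵀ + Q = [5 -6; -6 19]
y = z − H·x̄ = [8]
S = H·P̄·Hᵀ + R = [31]
K = P̄·Hᵀ·S⁻¹ = [-9/31; -1/31]
x' = x̄ + K·y = [-41/31, 54/31]
P' = (I − K·H)·P̄ = [74/31 -195/31; -195/31 588/31]

x' = [-41/31, 54/31]
P' = [74/31 -195/31; -195/31 588/31]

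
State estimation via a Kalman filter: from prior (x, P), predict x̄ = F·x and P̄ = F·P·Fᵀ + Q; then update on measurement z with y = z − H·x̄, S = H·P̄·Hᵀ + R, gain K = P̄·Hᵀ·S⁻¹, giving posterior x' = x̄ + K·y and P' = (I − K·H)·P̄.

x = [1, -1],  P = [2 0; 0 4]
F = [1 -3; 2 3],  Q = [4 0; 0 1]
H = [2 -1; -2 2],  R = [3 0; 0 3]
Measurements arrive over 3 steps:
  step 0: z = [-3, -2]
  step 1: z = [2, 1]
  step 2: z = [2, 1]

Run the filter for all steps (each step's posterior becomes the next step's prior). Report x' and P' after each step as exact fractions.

step 0: x' = [-2552/1577, -3136/1577], P' = [3342/1577 3825/1577; 3825/1577 21189/6308]
step 1: x' = [18856964/27342779, 18713502/27342779], P' = [38436114/27342779 42749541/27342779; 42749541/27342779 63424497/27342779]
step 2: x' = [94084923668/81590717603, 108859616922/81590717603], P' = [112462479273/81590717603 124364194380/81590717603; 124364194380/81590717603 184669408056/81590717603]

step 0: x̄ = F·x = [4, -1]
step 0: P̄ = F·P·Fᵀ + Q = [42 -32; -32 45]
step 0: y = z − H·x̄ = [-12, 8]
step 0: S = H·P̄·Hᵀ + R = [344 -450; -450 607]
step 0: K = P̄·Hᵀ·S⁻¹ = [953/1577 322/1577; 3137/6308 1963/3154]
step 0: x' = x̄ + K·y = [-2552/1577, -3136/1577]
step 0: P' = (I − K·H)·P̄ = [3342/1577 3825/1577; 3825/1577 21189/6308]
step 1: x̄ = F·x = [6856/1577, -14512/1577]
step 1: P̄ = F·P·Fᵀ + Q = [137501/6308 -209865/6308; -209865/6308 434081/6308]
step 1: y = z − H·x̄ = [-25070/1577, 44313/1577]
step 1: S = H·P̄·Hᵀ + R = [1842469/6308 -669339/1577; -669339/1577 996043/1577]
step 1: K = P̄·Hᵀ·S⁻¹ = [11374229/27342779 2875618/27342779; 7358195/27342779 13783304/27342779]
step 1: x' = x̄ + K·y = [18856964/27342779, 18713502/27342779]
step 1: P' = (I − K·H)·P̄ = [38436114/27342779 42749541/27342779; 42749541/27342779 63424497/27342779]
step 2: x̄ = F·x = [-37283542/27342779, 93854434/27342779]
step 2: P̄ = F·P·Fᵀ + Q = [462130457/27342779 -622196868/27342779; -622196868/27342779 1264902200/27342779]
step 2: y = z − H·x̄ = [223107076/27342779, -234933173/27342779]
step 2: S = H·P̄·Hᵀ + R = [5684239837/27342779 -8111507436/27342779; -8111507436/27342779 11967733909/27342779]
step 2: K = P̄·Hᵀ·S⁻¹ = [33520254722/81590717603 7934476738/81590717603; 21352993568/81590717603 40203475784/81590717603]
step 2: x' = x̄ + K·y = [94084923668/81590717603, 108859616922/81590717603]
step 2: P' = (I − K·H)·P̄ = [112462479273/81590717603 124364194380/81590717603; 124364194380/81590717603 184669408056/81590717603]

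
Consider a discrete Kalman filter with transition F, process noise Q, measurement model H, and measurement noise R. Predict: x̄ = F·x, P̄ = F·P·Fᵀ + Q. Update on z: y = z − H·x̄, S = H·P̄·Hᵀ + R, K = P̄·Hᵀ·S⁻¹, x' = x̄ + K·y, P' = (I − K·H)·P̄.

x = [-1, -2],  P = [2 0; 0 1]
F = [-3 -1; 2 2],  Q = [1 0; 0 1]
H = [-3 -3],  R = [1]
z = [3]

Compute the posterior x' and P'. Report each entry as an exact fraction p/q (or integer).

x̄ = F·x = [5, -6]
P̄ = F·P·Fᵀ + Q = [20 -14; -14 13]
y = z − H·x̄ = [0]
S = H·P̄·Hᵀ + R = [46]
K = P̄·Hᵀ·S⁻¹ = [-9/23; 3/46]
x' = x̄ + K·y = [5, -6]
P' = (I − K·H)·P̄ = [298/23 -295/23; -295/23 589/46]

x' = [5, -6]
P' = [298/23 -295/23; -295/23 589/46]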